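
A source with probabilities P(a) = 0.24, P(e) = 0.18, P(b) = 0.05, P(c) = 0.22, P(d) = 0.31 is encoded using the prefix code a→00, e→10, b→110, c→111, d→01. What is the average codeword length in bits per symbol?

L̄ = Σ pᵢ·ℓᵢ = 0.24·2 + 0.18·2 + 0.05·3 + 0.22·3 + 0.31·2 = 2.27 bits/symbol.

2.27 bits/symbol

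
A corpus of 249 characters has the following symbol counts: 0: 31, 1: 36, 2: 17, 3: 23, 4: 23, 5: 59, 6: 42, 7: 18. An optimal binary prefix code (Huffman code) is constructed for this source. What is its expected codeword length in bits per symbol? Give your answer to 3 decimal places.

Probabilities are the counts divided by 249.
Repeatedly combine the two least-probable nodes; the expected code length is the sum of the merged weights.
merge 17/249 + 6/83 → 35/249
merge 23/249 + 23/249 → 46/249
merge 31/249 + 35/249 → 22/83
merge 12/83 + 14/83 → 26/83
merge 46/249 + 59/249 → 35/83
merge 22/83 + 26/83 → 48/83
merge 35/83 + 48/83 → 1
L = 35/249 + 46/249 + 22/83 + 26/83 + 35/83 + 48/83 + 1 = 241/83 ≈ 2.904 bits/symbol.

2.904 bits/symbol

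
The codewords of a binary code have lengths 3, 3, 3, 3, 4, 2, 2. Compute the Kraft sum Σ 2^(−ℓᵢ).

With common denominator 2^4 = 16: Σ 2^(−ℓᵢ) = 2/16 + 2/16 + 2/16 + 2/16 + 1/16 + 4/16 + 4/16 = 17/16 = 1.0625.

1.0625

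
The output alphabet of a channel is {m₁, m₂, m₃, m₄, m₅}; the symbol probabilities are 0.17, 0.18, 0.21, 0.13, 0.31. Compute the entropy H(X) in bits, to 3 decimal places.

H = −Σ pᵢ log₂ pᵢ.
−0.17·log₂(0.17) = 0.4346
−0.18·log₂(0.18) = 0.4453
−0.21·log₂(0.21) = 0.4728
−0.13·log₂(0.13) = 0.3826
−0.31·log₂(0.31) = 0.5238
Sum ≈ 2.2592 → 2.259 bits.

2.259 bits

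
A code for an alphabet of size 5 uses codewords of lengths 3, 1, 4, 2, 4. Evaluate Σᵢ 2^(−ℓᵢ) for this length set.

1

With common denominator 2^4 = 16: Σ 2^(−ℓᵢ) = 2/16 + 8/16 + 1/16 + 4/16 + 1/16 = 16/16 = 1.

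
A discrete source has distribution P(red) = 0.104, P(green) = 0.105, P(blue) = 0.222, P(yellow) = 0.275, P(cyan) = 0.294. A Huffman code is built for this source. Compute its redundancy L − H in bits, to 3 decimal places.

0.015 bits

Entropy H = −Σ p log₂ p ≈ 2.1945 bits.
Huffman merges: 13/125+21/200→209/1000; 209/1000+111/500→431/1000; 11/40+147/500→569/1000; 431/1000+569/1000→1. L = 2209/1000 ≈ 2.2090.
L − H = 2.2090 − 2.1945 = 0.015 bits.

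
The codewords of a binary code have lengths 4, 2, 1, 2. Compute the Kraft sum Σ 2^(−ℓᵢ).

1.0625

With common denominator 2^4 = 16: Σ 2^(−ℓᵢ) = 1/16 + 4/16 + 8/16 + 4/16 = 17/16 = 1.0625.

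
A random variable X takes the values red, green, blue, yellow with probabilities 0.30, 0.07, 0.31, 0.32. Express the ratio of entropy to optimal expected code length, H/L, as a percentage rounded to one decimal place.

Entropy H = −Σ p log₂ p ≈ 1.8395 bits.
Huffman merges: 7/100+3/10→37/100; 31/100+8/25→63/100; 37/100+63/100→1. L = 2 ≈ 2.0000.
Efficiency = H/L = 1.8395/2.0000 = 92.0%.

92.0%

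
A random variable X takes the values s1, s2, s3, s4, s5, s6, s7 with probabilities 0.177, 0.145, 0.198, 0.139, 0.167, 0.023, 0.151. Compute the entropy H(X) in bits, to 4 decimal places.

2.6727 bits

H = −Σ pᵢ log₂ pᵢ.
−0.177·log₂(0.177) = 0.4422
−0.145·log₂(0.145) = 0.4040
−0.198·log₂(0.198) = 0.4626
−0.139·log₂(0.139) = 0.3957
−0.167·log₂(0.167) = 0.4312
−0.023·log₂(0.023) = 0.1252
−0.151·log₂(0.151) = 0.4118
Sum ≈ 2.6727 → 2.6727 bits.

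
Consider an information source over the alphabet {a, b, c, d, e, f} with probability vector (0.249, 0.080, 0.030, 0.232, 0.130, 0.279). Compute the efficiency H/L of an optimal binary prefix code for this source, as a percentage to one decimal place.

99.1%

Entropy H = −Σ p log₂ p ≈ 2.3282 bits.
Huffman merges: 3/100+2/25→11/100; 11/100+13/100→6/25; 29/125+6/25→59/125; 249/1000+279/1000→66/125; 59/125+66/125→1. L = 47/20 ≈ 2.3500.
Efficiency = H/L = 2.3282/2.3500 = 99.1%.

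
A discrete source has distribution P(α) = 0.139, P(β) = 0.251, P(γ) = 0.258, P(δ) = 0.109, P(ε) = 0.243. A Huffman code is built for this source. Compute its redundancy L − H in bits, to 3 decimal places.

0.003 bits

Entropy H = −Σ p log₂ p ≈ 2.2450 bits.
Huffman merges: 109/1000+139/1000→31/125; 243/1000+31/125→491/1000; 251/1000+129/500→509/1000; 491/1000+509/1000→1. L = 281/125 ≈ 2.2480.
L − H = 2.2480 − 2.2450 = 0.003 bits.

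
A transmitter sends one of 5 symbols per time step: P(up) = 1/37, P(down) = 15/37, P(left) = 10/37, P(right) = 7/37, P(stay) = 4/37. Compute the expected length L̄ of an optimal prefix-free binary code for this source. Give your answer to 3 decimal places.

2.054 bits/symbol

Repeatedly combine the two least-probable nodes; the expected code length is the sum of the merged weights.
merge 1/37 + 4/37 → 5/37
merge 5/37 + 7/37 → 12/37
merge 10/37 + 12/37 → 22/37
merge 15/37 + 22/37 → 1
L = 5/37 + 12/37 + 22/37 + 1 = 76/37 ≈ 2.054 bits/symbol.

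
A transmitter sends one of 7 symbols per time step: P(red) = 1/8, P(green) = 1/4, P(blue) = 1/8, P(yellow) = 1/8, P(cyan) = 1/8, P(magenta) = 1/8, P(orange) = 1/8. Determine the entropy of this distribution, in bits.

Each probability is a power of 1/2, so log₂(1/p) is an integer.
H = Σ p·log₂(1/p) = 1/8·3 + 1/4·2 + 1/8·3 + 1/8·3 + 1/8·3 + 1/8·3 + 1/8·3 = 2.75 bits.

2.75 bits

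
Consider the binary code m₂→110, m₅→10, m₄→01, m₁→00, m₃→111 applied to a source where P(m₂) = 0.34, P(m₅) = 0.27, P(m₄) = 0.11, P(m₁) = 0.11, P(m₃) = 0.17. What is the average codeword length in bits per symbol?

L̄ = Σ pᵢ·ℓᵢ = 0.34·3 + 0.27·2 + 0.11·2 + 0.11·2 + 0.17·3 = 2.51 bits/symbol.

2.51 bits/symbol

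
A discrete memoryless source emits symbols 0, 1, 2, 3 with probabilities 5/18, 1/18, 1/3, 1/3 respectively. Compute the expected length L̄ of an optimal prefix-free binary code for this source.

2 bits/symbol

Repeatedly combine the two least-probable nodes; the expected code length is the sum of the merged weights.
merge 1/18 + 5/18 → 1/3
merge 1/3 + 1/3 → 2/3
merge 1/3 + 2/3 → 1
L = 1/3 + 2/3 + 1 = 2 bits/symbol.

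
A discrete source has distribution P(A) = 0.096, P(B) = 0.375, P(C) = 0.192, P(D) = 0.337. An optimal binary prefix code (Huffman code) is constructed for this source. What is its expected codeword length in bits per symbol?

1.913 bits/symbol

Repeatedly combine the two least-probable nodes; the expected code length is the sum of the merged weights.
merge 12/125 + 24/125 → 36/125
merge 36/125 + 337/1000 → 5/8
merge 3/8 + 5/8 → 1
L = 36/125 + 5/8 + 1 = 1913/1000 = 1.913 bits/symbol.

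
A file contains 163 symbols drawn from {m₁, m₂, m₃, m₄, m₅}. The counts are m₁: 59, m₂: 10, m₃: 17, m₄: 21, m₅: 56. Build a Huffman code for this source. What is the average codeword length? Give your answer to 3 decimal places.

Probabilities are the counts divided by 163.
Repeatedly combine the two least-probable nodes; the expected code length is the sum of the merged weights.
merge 10/163 + 17/163 → 27/163
merge 21/163 + 27/163 → 48/163
merge 48/163 + 56/163 → 104/163
merge 59/163 + 104/163 → 1
L = 27/163 + 48/163 + 104/163 + 1 = 342/163 ≈ 2.098 bits/symbol.

2.098 bits/symbol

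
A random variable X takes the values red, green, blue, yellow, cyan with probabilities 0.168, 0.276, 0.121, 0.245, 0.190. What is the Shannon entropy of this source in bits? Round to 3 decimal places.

H = −Σ pᵢ log₂ pᵢ.
−0.168·log₂(0.168) = 0.4323
−0.276·log₂(0.276) = 0.5126
−0.121·log₂(0.121) = 0.3687
−0.245·log₂(0.245) = 0.4971
−0.190·log₂(0.190) = 0.4552
Sum ≈ 2.2660 → 2.266 bits.

2.266 bits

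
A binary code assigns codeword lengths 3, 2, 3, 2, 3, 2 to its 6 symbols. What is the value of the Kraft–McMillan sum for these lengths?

1.125

With common denominator 2^3 = 8: Σ 2^(−ℓᵢ) = 1/8 + 2/8 + 1/8 + 2/8 + 1/8 + 2/8 = 9/8 = 1.125.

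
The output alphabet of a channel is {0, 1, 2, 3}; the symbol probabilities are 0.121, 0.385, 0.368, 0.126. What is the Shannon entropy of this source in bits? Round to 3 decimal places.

H = −Σ pᵢ log₂ pᵢ.
−0.121·log₂(0.121) = 0.3687
−0.385·log₂(0.385) = 0.5302
−0.368·log₂(0.368) = 0.5307
−0.126·log₂(0.126) = 0.3766
Sum ≈ 1.8061 → 1.806 bits.

1.806 bits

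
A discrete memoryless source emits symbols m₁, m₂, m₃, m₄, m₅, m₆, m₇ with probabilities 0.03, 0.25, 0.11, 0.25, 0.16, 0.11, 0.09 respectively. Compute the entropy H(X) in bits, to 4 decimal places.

H = −Σ pᵢ log₂ pᵢ.
−0.03·log₂(0.03) = 0.1518
−0.25·log₂(0.25) = 0.5000
−0.11·log₂(0.11) = 0.3503
−0.25·log₂(0.25) = 0.5000
−0.16·log₂(0.16) = 0.4230
−0.11·log₂(0.11) = 0.3503
−0.09·log₂(0.09) = 0.3127
Sum ≈ 2.5880 → 2.5880 bits.

2.5880 bits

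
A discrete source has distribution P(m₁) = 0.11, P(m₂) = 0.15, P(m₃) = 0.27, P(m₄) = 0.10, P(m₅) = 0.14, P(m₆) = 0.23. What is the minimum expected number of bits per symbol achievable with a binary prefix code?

Repeatedly combine the two least-probable nodes; the expected code length is the sum of the merged weights.
merge 1/10 + 11/100 → 21/100
merge 7/50 + 3/20 → 29/100
merge 21/100 + 23/100 → 11/25
merge 27/100 + 29/100 → 14/25
merge 11/25 + 14/25 → 1
L = 21/100 + 29/100 + 11/25 + 14/25 + 1 = 5/2 = 2.5 bits/symbol.

2.5 bits/symbol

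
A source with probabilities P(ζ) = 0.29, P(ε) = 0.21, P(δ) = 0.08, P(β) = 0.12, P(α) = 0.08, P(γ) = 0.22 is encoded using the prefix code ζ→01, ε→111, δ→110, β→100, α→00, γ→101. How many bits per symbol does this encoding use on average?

2.63 bits/symbol

L̄ = Σ pᵢ·ℓᵢ = 0.29·2 + 0.21·3 + 0.08·3 + 0.12·3 + 0.08·2 + 0.22·3 = 2.63 bits/symbol.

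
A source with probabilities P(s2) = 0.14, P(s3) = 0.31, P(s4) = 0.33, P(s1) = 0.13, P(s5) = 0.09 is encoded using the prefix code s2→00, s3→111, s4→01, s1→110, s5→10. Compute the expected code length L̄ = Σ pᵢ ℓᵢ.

L̄ = Σ pᵢ·ℓᵢ = 0.14·2 + 0.31·3 + 0.33·2 + 0.13·3 + 0.09·2 = 2.44 bits/symbol.

2.44 bits/symbol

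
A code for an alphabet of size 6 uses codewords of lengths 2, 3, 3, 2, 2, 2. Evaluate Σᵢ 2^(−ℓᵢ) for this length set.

With common denominator 2^3 = 8: Σ 2^(−ℓᵢ) = 2/8 + 1/8 + 1/8 + 2/8 + 2/8 + 2/8 = 10/8 = 1.25.

1.25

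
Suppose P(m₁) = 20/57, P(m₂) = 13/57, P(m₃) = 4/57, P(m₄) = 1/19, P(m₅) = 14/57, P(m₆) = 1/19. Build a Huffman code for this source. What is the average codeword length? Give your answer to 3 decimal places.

2.281 bits/symbol

Repeatedly combine the two least-probable nodes; the expected code length is the sum of the merged weights.
merge 1/19 + 1/19 → 2/19
merge 4/57 + 2/19 → 10/57
merge 10/57 + 13/57 → 23/57
merge 14/57 + 20/57 → 34/57
merge 23/57 + 34/57 → 1
L = 2/19 + 10/57 + 23/57 + 34/57 + 1 = 130/57 ≈ 2.281 bits/symbol.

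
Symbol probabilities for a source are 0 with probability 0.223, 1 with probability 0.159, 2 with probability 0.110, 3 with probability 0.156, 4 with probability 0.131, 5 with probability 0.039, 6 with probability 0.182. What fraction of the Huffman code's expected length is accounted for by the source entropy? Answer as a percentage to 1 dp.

97.9%

Entropy H = −Σ p log₂ p ≈ 2.6870 bits.
Huffman merges: 39/1000+11/100→149/1000; 131/1000+149/1000→7/25; 39/250+159/1000→63/200; 91/500+223/1000→81/200; 7/25+63/200→119/200; 81/200+119/200→1. L = 343/125 ≈ 2.7440.
Efficiency = H/L = 2.6870/2.7440 = 97.9%.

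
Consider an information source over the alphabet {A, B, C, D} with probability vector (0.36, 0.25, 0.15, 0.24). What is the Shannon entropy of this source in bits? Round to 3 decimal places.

1.935 bits

H = −Σ pᵢ log₂ pᵢ.
−0.36·log₂(0.36) = 0.5306
−0.25·log₂(0.25) = 0.5000
−0.15·log₂(0.15) = 0.4105
−0.24·log₂(0.24) = 0.4941
Sum ≈ 1.9353 → 1.935 bits.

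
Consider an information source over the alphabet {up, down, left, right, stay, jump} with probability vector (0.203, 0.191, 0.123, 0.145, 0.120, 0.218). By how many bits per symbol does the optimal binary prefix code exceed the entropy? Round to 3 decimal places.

0.034 bits

Entropy H = −Σ p log₂ p ≈ 2.5451 bits.
Huffman merges: 3/25+123/1000→243/1000; 29/200+191/1000→42/125; 203/1000+109/500→421/1000; 243/1000+42/125→579/1000; 421/1000+579/1000→1. L = 2579/1000 ≈ 2.5790.
L − H = 2.5790 − 2.5451 = 0.034 bits.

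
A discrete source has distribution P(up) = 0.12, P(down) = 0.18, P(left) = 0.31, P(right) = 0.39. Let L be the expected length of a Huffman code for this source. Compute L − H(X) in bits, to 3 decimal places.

Entropy H = −Σ p log₂ p ≈ 1.8660 bits.
Huffman merges: 3/25+9/50→3/10; 3/10+31/100→61/100; 39/100+61/100→1. L = 191/100 ≈ 1.9100.
L − H = 1.9100 − 1.8660 = 0.044 bits.

0.044 bits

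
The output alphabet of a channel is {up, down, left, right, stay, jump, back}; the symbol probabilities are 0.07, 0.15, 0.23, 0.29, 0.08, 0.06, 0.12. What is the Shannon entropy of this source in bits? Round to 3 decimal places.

H = −Σ pᵢ log₂ pᵢ.
−0.07·log₂(0.07) = 0.2686
−0.15·log₂(0.15) = 0.4105
−0.23·log₂(0.23) = 0.4877
−0.29·log₂(0.29) = 0.5179
−0.08·log₂(0.08) = 0.2915
−0.06·log₂(0.06) = 0.2435
−0.12·log₂(0.12) = 0.3671
Sum ≈ 2.5868 → 2.587 bits.

2.587 bits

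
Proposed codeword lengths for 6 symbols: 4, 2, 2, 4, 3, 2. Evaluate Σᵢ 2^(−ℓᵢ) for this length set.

1

With common denominator 2^4 = 16: Σ 2^(−ℓᵢ) = 1/16 + 4/16 + 4/16 + 1/16 + 2/16 + 4/16 = 16/16 = 1.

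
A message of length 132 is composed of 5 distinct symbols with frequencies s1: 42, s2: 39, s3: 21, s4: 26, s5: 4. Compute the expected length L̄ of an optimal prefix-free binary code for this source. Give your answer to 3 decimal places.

2.189 bits/symbol

Probabilities are the counts divided by 132.
Repeatedly combine the two least-probable nodes; the expected code length is the sum of the merged weights.
merge 1/33 + 7/44 → 25/132
merge 25/132 + 13/66 → 17/44
merge 13/44 + 7/22 → 27/44
merge 17/44 + 27/44 → 1
L = 25/132 + 17/44 + 27/44 + 1 = 289/132 ≈ 2.189 bits/symbol.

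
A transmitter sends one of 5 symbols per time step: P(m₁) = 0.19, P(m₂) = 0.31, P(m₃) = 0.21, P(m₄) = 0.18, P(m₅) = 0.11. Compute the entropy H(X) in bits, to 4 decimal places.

H = −Σ pᵢ log₂ pᵢ.
−0.19·log₂(0.19) = 0.4552
−0.31·log₂(0.31) = 0.5238
−0.21·log₂(0.21) = 0.4728
−0.18·log₂(0.18) = 0.4453
−0.11·log₂(0.11) = 0.3503
Sum ≈ 2.2474 → 2.2474 bits.

2.2474 bits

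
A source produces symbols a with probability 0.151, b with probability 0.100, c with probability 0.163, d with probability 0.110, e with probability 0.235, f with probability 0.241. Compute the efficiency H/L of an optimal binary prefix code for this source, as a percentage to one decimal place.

Entropy H = −Σ p log₂ p ≈ 2.5066 bits.
Huffman merges: 1/10+11/100→21/100; 151/1000+163/1000→157/500; 21/100+47/200→89/200; 241/1000+157/500→111/200; 89/200+111/200→1. L = 631/250 ≈ 2.5240.
Efficiency = H/L = 2.5066/2.5240 = 99.3%.

99.3%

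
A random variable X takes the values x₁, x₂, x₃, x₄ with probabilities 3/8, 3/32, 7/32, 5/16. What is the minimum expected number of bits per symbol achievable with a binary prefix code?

Repeatedly combine the two least-probable nodes; the expected code length is the sum of the merged weights.
merge 3/32 + 7/32 → 5/16
merge 5/16 + 5/16 → 5/8
merge 3/8 + 5/8 → 1
L = 5/16 + 5/8 + 1 = 31/16 = 1.9375 bits/symbol.

1.9375 bits/symbol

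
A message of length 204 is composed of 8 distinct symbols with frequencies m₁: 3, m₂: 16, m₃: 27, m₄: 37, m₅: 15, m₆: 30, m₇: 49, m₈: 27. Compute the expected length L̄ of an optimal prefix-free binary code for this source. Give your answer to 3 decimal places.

2.833 bits/symbol

Probabilities are the counts divided by 204.
Repeatedly combine the two least-probable nodes; the expected code length is the sum of the merged weights.
merge 1/68 + 5/68 → 3/34
merge 4/51 + 3/34 → 1/6
merge 9/68 + 9/68 → 9/34
merge 5/34 + 1/6 → 16/51
merge 37/204 + 49/204 → 43/102
merge 9/34 + 16/51 → 59/102
merge 43/102 + 59/102 → 1
L = 3/34 + 1/6 + 9/34 + 16/51 + 43/102 + 59/102 + 1 = 17/6 ≈ 2.833 bits/symbol.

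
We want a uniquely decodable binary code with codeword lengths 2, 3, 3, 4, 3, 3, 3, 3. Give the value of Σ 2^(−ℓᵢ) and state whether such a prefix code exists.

With common denominator 2^4 = 16: Σ 2^(−ℓᵢ) = 4/16 + 2/16 + 2/16 + 1/16 + 2/16 + 2/16 + 2/16 + 2/16 = 17/16 = 1.0625.
Kraft's inequality requires Σ ≤ 1; here Σ = 1.0625 > 1, so no such prefix code exists.

1.0625; no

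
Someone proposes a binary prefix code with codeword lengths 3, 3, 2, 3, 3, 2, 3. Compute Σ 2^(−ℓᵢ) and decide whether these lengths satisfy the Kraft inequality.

1.125; no

With common denominator 2^3 = 8: Σ 2^(−ℓᵢ) = 1/8 + 1/8 + 2/8 + 1/8 + 1/8 + 2/8 + 1/8 = 9/8 = 1.125.
Kraft's inequality requires Σ ≤ 1; here Σ = 1.125 > 1, so no such prefix code exists.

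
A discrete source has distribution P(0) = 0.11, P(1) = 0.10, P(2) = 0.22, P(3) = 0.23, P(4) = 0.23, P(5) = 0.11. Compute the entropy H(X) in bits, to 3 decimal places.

2.489 bits

H = −Σ pᵢ log₂ pᵢ.
−0.11·log₂(0.11) = 0.3503
−0.10·log₂(0.10) = 0.3322
−0.22·log₂(0.22) = 0.4806
−0.23·log₂(0.23) = 0.4877
−0.23·log₂(0.23) = 0.4877
−0.11·log₂(0.11) = 0.3503
Sum ≈ 2.4887 → 2.489 bits.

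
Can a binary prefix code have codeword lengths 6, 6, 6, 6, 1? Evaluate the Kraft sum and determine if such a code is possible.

0.5625; yes

With common denominator 2^6 = 64: Σ 2^(−ℓᵢ) = 1/64 + 1/64 + 1/64 + 1/64 + 32/64 = 36/64 = 0.5625.
Kraft's inequality requires Σ ≤ 1; here Σ = 0.5625 ≤ 1, so such a prefix code exists.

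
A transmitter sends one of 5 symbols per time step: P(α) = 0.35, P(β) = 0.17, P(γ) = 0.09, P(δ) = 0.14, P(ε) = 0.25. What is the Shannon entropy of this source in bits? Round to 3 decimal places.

2.174 bits

H = −Σ pᵢ log₂ pᵢ.
−0.35·log₂(0.35) = 0.5301
−0.17·log₂(0.17) = 0.4346
−0.09·log₂(0.09) = 0.3127
−0.14·log₂(0.14) = 0.3971
−0.25·log₂(0.25) = 0.5000
Sum ≈ 2.1745 → 2.174 bits.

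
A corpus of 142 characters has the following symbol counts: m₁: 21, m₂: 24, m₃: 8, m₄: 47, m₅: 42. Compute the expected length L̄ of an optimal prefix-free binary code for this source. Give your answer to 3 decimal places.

2.204 bits/symbol

Probabilities are the counts divided by 142.
Repeatedly combine the two least-probable nodes; the expected code length is the sum of the merged weights.
merge 4/71 + 21/142 → 29/142
merge 12/71 + 29/142 → 53/142
merge 21/71 + 47/142 → 89/142
merge 53/142 + 89/142 → 1
L = 29/142 + 53/142 + 89/142 + 1 = 313/142 ≈ 2.204 bits/symbol.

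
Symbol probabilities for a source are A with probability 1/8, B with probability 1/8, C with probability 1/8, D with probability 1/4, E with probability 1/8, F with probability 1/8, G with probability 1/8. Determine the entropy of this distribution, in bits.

Each probability is a power of 1/2, so log₂(1/p) is an integer.
H = Σ p·log₂(1/p) = 1/8·3 + 1/8·3 + 1/8·3 + 1/4·2 + 1/8·3 + 1/8·3 + 1/8·3 = 2.75 bits.

2.75 bits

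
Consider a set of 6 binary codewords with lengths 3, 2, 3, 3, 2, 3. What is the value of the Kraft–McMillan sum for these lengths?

With common denominator 2^3 = 8: Σ 2^(−ℓᵢ) = 1/8 + 2/8 + 1/8 + 1/8 + 2/8 + 1/8 = 8/8 = 1.

1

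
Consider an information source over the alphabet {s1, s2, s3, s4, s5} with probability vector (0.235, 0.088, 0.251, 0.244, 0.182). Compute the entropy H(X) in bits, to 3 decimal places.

H = −Σ pᵢ log₂ pᵢ.
−0.235·log₂(0.235) = 0.4910
−0.088·log₂(0.088) = 0.3086
−0.251·log₂(0.251) = 0.5006
−0.244·log₂(0.244) = 0.4966
−0.182·log₂(0.182) = 0.4474
Sum ≈ 2.2440 → 2.244 bits.

2.244 bits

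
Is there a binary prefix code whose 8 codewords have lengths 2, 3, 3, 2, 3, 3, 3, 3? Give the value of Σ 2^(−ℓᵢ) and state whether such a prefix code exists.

With common denominator 2^3 = 8: Σ 2^(−ℓᵢ) = 2/8 + 1/8 + 1/8 + 2/8 + 1/8 + 1/8 + 1/8 + 1/8 = 10/8 = 1.25.
Kraft's inequality requires Σ ≤ 1; here Σ = 1.25 > 1, so no such prefix code exists.

1.25; no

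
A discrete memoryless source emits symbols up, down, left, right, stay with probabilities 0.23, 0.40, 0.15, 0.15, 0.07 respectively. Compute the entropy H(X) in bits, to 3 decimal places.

2.106 bits

H = −Σ pᵢ log₂ pᵢ.
−0.23·log₂(0.23) = 0.4877
−0.40·log₂(0.40) = 0.5288
−0.15·log₂(0.15) = 0.4105
−0.15·log₂(0.15) = 0.4105
−0.07·log₂(0.07) = 0.2686
Sum ≈ 2.1061 → 2.106 bits.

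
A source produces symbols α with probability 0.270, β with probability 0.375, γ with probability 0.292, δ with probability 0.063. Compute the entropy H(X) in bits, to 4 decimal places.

H = −Σ pᵢ log₂ pᵢ.
−0.270·log₂(0.270) = 0.5100
−0.375·log₂(0.375) = 0.5306
−0.292·log₂(0.292) = 0.5186
−0.063·log₂(0.063) = 0.2513
Sum ≈ 1.8105 → 1.8105 bits.

1.8105 bits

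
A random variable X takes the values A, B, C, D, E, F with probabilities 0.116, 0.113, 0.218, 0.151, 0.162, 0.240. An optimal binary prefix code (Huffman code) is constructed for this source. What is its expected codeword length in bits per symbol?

Repeatedly combine the two least-probable nodes; the expected code length is the sum of the merged weights.
merge 113/1000 + 29/250 → 229/1000
merge 151/1000 + 81/500 → 313/1000
merge 109/500 + 229/1000 → 447/1000
merge 6/25 + 313/1000 → 553/1000
merge 447/1000 + 553/1000 → 1
L = 229/1000 + 313/1000 + 447/1000 + 553/1000 + 1 = 1271/500 = 2.542 bits/symbol.

2.542 bits/symbol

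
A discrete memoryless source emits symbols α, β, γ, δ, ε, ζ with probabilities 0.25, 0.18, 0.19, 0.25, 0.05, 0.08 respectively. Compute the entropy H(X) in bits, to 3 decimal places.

2.408 bits

H = −Σ pᵢ log₂ pᵢ.
−0.25·log₂(0.25) = 0.5000
−0.18·log₂(0.18) = 0.4453
−0.19·log₂(0.19) = 0.4552
−0.25·log₂(0.25) = 0.5000
−0.05·log₂(0.05) = 0.2161
−0.08·log₂(0.08) = 0.2915
Sum ≈ 2.4081 → 2.408 bits.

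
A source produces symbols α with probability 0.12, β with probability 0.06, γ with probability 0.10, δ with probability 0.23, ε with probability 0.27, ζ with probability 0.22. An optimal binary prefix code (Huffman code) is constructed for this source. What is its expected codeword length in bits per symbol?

Repeatedly combine the two least-probable nodes; the expected code length is the sum of the merged weights.
merge 3/50 + 1/10 → 4/25
merge 3/25 + 4/25 → 7/25
merge 11/50 + 23/100 → 9/20
merge 27/100 + 7/25 → 11/20
merge 9/20 + 11/20 → 1
L = 4/25 + 7/25 + 9/20 + 11/20 + 1 = 61/25 = 2.44 bits/symbol.

2.44 bits/symbol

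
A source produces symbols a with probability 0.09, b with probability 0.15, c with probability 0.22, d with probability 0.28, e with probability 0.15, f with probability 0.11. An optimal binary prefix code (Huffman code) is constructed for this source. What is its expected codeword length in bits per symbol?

Repeatedly combine the two least-probable nodes; the expected code length is the sum of the merged weights.
merge 9/100 + 11/100 → 1/5
merge 3/20 + 3/20 → 3/10
merge 1/5 + 11/50 → 21/50
merge 7/25 + 3/10 → 29/50
merge 21/50 + 29/50 → 1
L = 1/5 + 3/10 + 21/50 + 29/50 + 1 = 5/2 = 2.5 bits/symbol.

2.5 bits/symbol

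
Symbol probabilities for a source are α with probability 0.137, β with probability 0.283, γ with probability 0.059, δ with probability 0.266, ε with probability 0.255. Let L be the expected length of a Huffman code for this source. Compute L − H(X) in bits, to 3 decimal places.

0.036 bits

Entropy H = −Σ p log₂ p ≈ 2.1601 bits.
Huffman merges: 59/1000+137/1000→49/250; 49/250+51/200→451/1000; 133/500+283/1000→549/1000; 451/1000+549/1000→1. L = 549/250 ≈ 2.1960.
L − H = 2.1960 − 2.1601 = 0.036 bits.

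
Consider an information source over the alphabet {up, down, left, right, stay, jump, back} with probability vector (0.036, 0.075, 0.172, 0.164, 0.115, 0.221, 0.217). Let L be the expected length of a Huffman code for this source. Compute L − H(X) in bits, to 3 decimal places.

0.037 bits

Entropy H = −Σ p log₂ p ≈ 2.6359 bits.
Huffman merges: 9/250+3/40→111/1000; 111/1000+23/200→113/500; 41/250+43/250→42/125; 217/1000+221/1000→219/500; 113/500+42/125→281/500; 219/500+281/500→1. L = 2673/1000 ≈ 2.6730.
L − H = 2.6730 − 2.6359 = 0.037 bits.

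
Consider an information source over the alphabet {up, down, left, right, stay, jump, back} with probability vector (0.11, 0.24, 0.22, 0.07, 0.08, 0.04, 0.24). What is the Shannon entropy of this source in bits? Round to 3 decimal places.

2.565 bits

H = −Σ pᵢ log₂ pᵢ.
−0.11·log₂(0.11) = 0.3503
−0.24·log₂(0.24) = 0.4941
−0.22·log₂(0.22) = 0.4806
−0.07·log₂(0.07) = 0.2686
−0.08·log₂(0.08) = 0.2915
−0.04·log₂(0.04) = 0.1858
−0.24·log₂(0.24) = 0.4941
Sum ≈ 2.5649 → 2.565 bits.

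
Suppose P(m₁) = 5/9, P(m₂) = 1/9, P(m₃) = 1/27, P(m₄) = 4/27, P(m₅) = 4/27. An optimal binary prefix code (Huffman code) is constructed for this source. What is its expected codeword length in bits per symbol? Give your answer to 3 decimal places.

1.889 bits/symbol

Repeatedly combine the two least-probable nodes; the expected code length is the sum of the merged weights.
merge 1/27 + 1/9 → 4/27
merge 4/27 + 4/27 → 8/27
merge 4/27 + 8/27 → 4/9
merge 4/9 + 5/9 → 1
L = 4/27 + 8/27 + 4/9 + 1 = 17/9 ≈ 1.889 bits/symbol.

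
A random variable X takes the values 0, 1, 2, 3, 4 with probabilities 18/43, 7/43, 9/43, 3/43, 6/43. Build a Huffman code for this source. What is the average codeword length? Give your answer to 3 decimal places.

Repeatedly combine the two least-probable nodes; the expected code length is the sum of the merged weights.
merge 3/43 + 6/43 → 9/43
merge 7/43 + 9/43 → 16/43
merge 9/43 + 16/43 → 25/43
merge 18/43 + 25/43 → 1
L = 9/43 + 16/43 + 25/43 + 1 = 93/43 ≈ 2.163 bits/symbol.

2.163 bits/symbol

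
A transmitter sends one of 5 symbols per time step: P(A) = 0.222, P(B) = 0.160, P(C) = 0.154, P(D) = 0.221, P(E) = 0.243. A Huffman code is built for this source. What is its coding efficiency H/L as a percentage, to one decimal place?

99.3%

Entropy H = −Σ p log₂ p ≈ 2.2980 bits.
Huffman merges: 77/500+4/25→157/500; 221/1000+111/500→443/1000; 243/1000+157/500→557/1000; 443/1000+557/1000→1. L = 1157/500 ≈ 2.3140.
Efficiency = H/L = 2.2980/2.3140 = 99.3%.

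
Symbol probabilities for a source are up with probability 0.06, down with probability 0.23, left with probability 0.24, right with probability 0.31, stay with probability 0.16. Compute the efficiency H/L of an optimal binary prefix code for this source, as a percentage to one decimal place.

97.8%

Entropy H = −Σ p log₂ p ≈ 2.1721 bits.
Huffman merges: 3/50+4/25→11/50; 11/50+23/100→9/20; 6/25+31/100→11/20; 9/20+11/20→1. L = 111/50 ≈ 2.2200.
Efficiency = H/L = 2.1721/2.2200 = 97.8%.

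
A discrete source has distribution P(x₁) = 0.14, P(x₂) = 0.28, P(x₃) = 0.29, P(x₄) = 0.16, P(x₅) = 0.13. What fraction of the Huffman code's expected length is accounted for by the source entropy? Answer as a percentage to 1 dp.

98.5%

Entropy H = −Σ p log₂ p ≈ 2.2349 bits.
Huffman merges: 13/100+7/50→27/100; 4/25+27/100→43/100; 7/25+29/100→57/100; 43/100+57/100→1. L = 227/100 ≈ 2.2700.
Efficiency = H/L = 2.2349/2.2700 = 98.5%.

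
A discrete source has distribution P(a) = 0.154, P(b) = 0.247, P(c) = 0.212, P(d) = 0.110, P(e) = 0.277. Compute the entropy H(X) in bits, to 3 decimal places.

2.252 bits

H = −Σ pᵢ log₂ pᵢ.
−0.154·log₂(0.154) = 0.4156
−0.247·log₂(0.247) = 0.4983
−0.212·log₂(0.212) = 0.4744
−0.110·log₂(0.110) = 0.3503
−0.277·log₂(0.277) = 0.5130
Sum ≈ 2.2517 → 2.252 bits.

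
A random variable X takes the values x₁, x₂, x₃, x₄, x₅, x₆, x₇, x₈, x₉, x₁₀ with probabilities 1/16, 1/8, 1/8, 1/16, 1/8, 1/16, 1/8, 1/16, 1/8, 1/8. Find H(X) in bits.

3.25 bits

Each probability is a power of 1/2, so log₂(1/p) is an integer.
H = Σ p·log₂(1/p) = 1/16·4 + 1/8·3 + 1/8·3 + 1/16·4 + 1/8·3 + 1/16·4 + 1/8·3 + 1/16·4 + 1/8·3 + 1/8·3 = 3.25 bits.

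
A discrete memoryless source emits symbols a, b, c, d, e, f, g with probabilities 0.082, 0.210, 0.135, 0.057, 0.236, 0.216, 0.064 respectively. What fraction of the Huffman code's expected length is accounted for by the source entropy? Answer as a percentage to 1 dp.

Entropy H = −Σ p log₂ p ≈ 2.6173 bits.
Huffman merges: 57/1000+8/125→121/1000; 41/500+121/1000→203/1000; 27/200+203/1000→169/500; 21/100+27/125→213/500; 59/250+169/500→287/500; 213/500+287/500→1. L = 1331/500 ≈ 2.6620.
Efficiency = H/L = 2.6173/2.6620 = 98.3%.

98.3%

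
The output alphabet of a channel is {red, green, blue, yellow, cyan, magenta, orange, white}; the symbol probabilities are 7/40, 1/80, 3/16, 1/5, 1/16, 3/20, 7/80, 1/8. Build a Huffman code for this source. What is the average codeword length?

Repeatedly combine the two least-probable nodes; the expected code length is the sum of the merged weights.
merge 1/80 + 1/16 → 3/40
merge 3/40 + 7/80 → 13/80
merge 1/8 + 3/20 → 11/40
merge 13/80 + 7/40 → 27/80
merge 3/16 + 1/5 → 31/80
merge 11/40 + 27/80 → 49/80
merge 31/80 + 49/80 → 1
L = 3/40 + 13/80 + 11/40 + 27/80 + 31/80 + 49/80 + 1 = 57/20 = 2.85 bits/symbol.

2.85 bits/symbol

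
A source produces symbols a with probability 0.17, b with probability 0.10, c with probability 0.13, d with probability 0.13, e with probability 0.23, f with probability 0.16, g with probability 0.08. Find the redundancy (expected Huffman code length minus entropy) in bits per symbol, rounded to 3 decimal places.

Entropy H = −Σ p log₂ p ≈ 2.7343 bits.
Huffman merges: 2/25+1/10→9/50; 13/100+13/100→13/50; 4/25+17/100→33/100; 9/50+23/100→41/100; 13/50+33/100→59/100; 41/100+59/100→1. L = 277/100 ≈ 2.7700.
L − H = 2.7700 − 2.7343 = 0.036 bits.

0.036 bits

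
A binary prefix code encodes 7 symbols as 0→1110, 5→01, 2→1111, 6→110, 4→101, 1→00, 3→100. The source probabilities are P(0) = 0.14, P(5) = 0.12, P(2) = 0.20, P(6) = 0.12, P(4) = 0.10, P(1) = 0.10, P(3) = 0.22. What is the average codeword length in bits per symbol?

L̄ = Σ pᵢ·ℓᵢ = 0.14·4 + 0.12·2 + 0.20·4 + 0.12·3 + 0.10·3 + 0.10·2 + 0.22·3 = 3.12 bits/symbol.

3.12 bits/symbol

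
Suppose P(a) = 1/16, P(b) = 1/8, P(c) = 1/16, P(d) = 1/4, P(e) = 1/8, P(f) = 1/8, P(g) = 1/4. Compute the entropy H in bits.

2.625 bits

Each probability is a power of 1/2, so log₂(1/p) is an integer.
H = Σ p·log₂(1/p) = 1/16·4 + 1/8·3 + 1/16·4 + 1/4·2 + 1/8·3 + 1/8·3 + 1/4·2 = 2.625 bits.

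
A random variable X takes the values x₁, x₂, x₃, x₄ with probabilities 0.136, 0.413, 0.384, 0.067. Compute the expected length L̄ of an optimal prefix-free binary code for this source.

1.79 bits/symbol

Repeatedly combine the two least-probable nodes; the expected code length is the sum of the merged weights.
merge 67/1000 + 17/125 → 203/1000
merge 203/1000 + 48/125 → 587/1000
merge 413/1000 + 587/1000 → 1
L = 203/1000 + 587/1000 + 1 = 179/100 = 1.79 bits/symbol.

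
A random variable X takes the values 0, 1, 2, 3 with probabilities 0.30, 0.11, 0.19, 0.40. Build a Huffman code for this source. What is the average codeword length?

1.9 bits/symbol

Repeatedly combine the two least-probable nodes; the expected code length is the sum of the merged weights.
merge 11/100 + 19/100 → 3/10
merge 3/10 + 3/10 → 3/5
merge 2/5 + 3/5 → 1
L = 3/10 + 3/5 + 1 = 19/10 = 1.9 bits/symbol.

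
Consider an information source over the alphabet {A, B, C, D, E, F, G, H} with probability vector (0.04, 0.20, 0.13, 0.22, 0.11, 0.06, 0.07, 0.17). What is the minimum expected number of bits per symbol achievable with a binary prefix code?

Repeatedly combine the two least-probable nodes; the expected code length is the sum of the merged weights.
merge 1/25 + 3/50 → 1/10
merge 7/100 + 1/10 → 17/100
merge 11/100 + 13/100 → 6/25
merge 17/100 + 17/100 → 17/50
merge 1/5 + 11/50 → 21/50
merge 6/25 + 17/50 → 29/50
merge 21/50 + 29/50 → 1
L = 1/10 + 17/100 + 6/25 + 17/50 + 21/50 + 29/50 + 1 = 57/20 = 2.85 bits/symbol.

2.85 bits/symbol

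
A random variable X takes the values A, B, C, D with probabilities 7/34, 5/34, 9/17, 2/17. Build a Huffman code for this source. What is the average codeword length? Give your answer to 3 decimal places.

1.735 bits/symbol

Repeatedly combine the two least-probable nodes; the expected code length is the sum of the merged weights.
merge 2/17 + 5/34 → 9/34
merge 7/34 + 9/34 → 8/17
merge 8/17 + 9/17 → 1
L = 9/34 + 8/17 + 1 = 59/34 ≈ 1.735 bits/symbol.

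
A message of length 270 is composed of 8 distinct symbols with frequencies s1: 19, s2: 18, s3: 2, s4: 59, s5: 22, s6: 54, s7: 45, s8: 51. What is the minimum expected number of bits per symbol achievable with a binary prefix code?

2.8 bits/symbol

Probabilities are the counts divided by 270.
Repeatedly combine the two least-probable nodes; the expected code length is the sum of the merged weights.
merge 1/135 + 1/15 → 2/27
merge 19/270 + 2/27 → 13/90
merge 11/135 + 13/90 → 61/270
merge 1/6 + 17/90 → 16/45
merge 1/5 + 59/270 → 113/270
merge 61/270 + 16/45 → 157/270
merge 113/270 + 157/270 → 1
L = 2/27 + 13/90 + 61/270 + 16/45 + 113/270 + 157/270 + 1 = 14/5 = 2.8 bits/symbol.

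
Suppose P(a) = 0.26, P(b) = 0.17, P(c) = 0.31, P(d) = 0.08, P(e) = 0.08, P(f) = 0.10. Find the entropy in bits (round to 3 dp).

2.379 bits

H = −Σ pᵢ log₂ pᵢ.
−0.26·log₂(0.26) = 0.5053
−0.17·log₂(0.17) = 0.4346
−0.31·log₂(0.31) = 0.5238
−0.08·log₂(0.08) = 0.2915
−0.08·log₂(0.08) = 0.2915
−0.10·log₂(0.10) = 0.3322
Sum ≈ 2.3789 → 2.379 bits.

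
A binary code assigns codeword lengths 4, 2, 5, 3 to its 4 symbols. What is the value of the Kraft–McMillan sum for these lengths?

0.46875

With common denominator 2^5 = 32: Σ 2^(−ℓᵢ) = 2/32 + 8/32 + 1/32 + 4/32 = 15/32 = 0.46875.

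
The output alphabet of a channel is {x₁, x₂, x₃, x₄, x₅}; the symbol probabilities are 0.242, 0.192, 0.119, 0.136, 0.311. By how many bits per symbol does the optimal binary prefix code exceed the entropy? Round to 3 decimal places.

Entropy H = −Σ p log₂ p ≈ 2.2334 bits.
Huffman merges: 119/1000+17/125→51/200; 24/125+121/500→217/500; 51/200+311/1000→283/500; 217/500+283/500→1. L = 451/200 ≈ 2.2550.
L − H = 2.2550 − 2.2334 = 0.022 bits.

0.022 bits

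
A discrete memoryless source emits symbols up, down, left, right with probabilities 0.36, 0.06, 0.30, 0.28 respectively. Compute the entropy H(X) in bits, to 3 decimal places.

H = −Σ pᵢ log₂ pᵢ.
−0.36·log₂(0.36) = 0.5306
−0.06·log₂(0.06) = 0.2435
−0.30·log₂(0.30) = 0.5211
−0.28·log₂(0.28) = 0.5142
Sum ≈ 1.8095 → 1.809 bits.

1.809 bits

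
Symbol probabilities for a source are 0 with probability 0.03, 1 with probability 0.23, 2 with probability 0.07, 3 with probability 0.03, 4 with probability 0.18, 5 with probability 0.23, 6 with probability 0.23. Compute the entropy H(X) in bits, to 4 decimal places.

H = −Σ pᵢ log₂ pᵢ.
−0.03·log₂(0.03) = 0.1518
−0.23·log₂(0.23) = 0.4877
−0.07·log₂(0.07) = 0.2686
−0.03·log₂(0.03) = 0.1518
−0.18·log₂(0.18) = 0.4453
−0.23·log₂(0.23) = 0.4877
−0.23·log₂(0.23) = 0.4877
Sum ≈ 2.4804 → 2.4804 bits.

2.4804 bits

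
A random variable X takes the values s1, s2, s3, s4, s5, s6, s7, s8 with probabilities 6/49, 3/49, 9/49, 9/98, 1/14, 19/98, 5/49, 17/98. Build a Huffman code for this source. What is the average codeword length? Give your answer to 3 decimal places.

2.939 bits/symbol

Repeatedly combine the two least-probable nodes; the expected code length is the sum of the merged weights.
merge 3/49 + 1/14 → 13/98
merge 9/98 + 5/49 → 19/98
merge 6/49 + 13/98 → 25/98
merge 17/98 + 9/49 → 5/14
merge 19/98 + 19/98 → 19/49
merge 25/98 + 5/14 → 30/49
merge 19/49 + 30/49 → 1
L = 13/98 + 19/98 + 25/98 + 5/14 + 19/49 + 30/49 + 1 = 144/49 ≈ 2.939 bits/symbol.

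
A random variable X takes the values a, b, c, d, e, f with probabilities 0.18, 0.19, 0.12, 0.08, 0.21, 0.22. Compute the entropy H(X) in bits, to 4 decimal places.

H = −Σ pᵢ log₂ pᵢ.
−0.18·log₂(0.18) = 0.4453
−0.19·log₂(0.19) = 0.4552
−0.12·log₂(0.12) = 0.3671
−0.08·log₂(0.08) = 0.2915
−0.21·log₂(0.21) = 0.4728
−0.22·log₂(0.22) = 0.4806
Sum ≈ 2.5125 → 2.5125 bits.

2.5125 bits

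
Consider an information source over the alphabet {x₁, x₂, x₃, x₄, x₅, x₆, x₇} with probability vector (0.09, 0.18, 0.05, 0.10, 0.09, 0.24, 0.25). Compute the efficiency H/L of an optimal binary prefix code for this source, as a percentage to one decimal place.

Entropy H = −Σ p log₂ p ≈ 2.6130 bits.
Huffman merges: 1/20+9/100→7/50; 9/100+1/10→19/100; 7/50+9/50→8/25; 19/100+6/25→43/100; 1/4+8/25→57/100; 43/100+57/100→1. L = 53/20 ≈ 2.6500.
Efficiency = H/L = 2.6130/2.6500 = 98.6%.

98.6%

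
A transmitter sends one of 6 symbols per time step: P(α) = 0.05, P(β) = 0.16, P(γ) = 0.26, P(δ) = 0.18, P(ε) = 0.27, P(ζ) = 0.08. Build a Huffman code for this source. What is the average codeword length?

2.42 bits/symbol

Repeatedly combine the two least-probable nodes; the expected code length is the sum of the merged weights.
merge 1/20 + 2/25 → 13/100
merge 13/100 + 4/25 → 29/100
merge 9/50 + 13/50 → 11/25
merge 27/100 + 29/100 → 14/25
merge 11/25 + 14/25 → 1
L = 13/100 + 29/100 + 11/25 + 14/25 + 1 = 121/50 = 2.42 bits/symbol.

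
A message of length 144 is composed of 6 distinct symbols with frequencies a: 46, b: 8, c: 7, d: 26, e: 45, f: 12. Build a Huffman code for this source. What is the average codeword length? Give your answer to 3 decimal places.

2.292 bits/symbol

Probabilities are the counts divided by 144.
Repeatedly combine the two least-probable nodes; the expected code length is the sum of the merged weights.
merge 7/144 + 1/18 → 5/48
merge 1/12 + 5/48 → 3/16
merge 13/72 + 3/16 → 53/144
merge 5/16 + 23/72 → 91/144
merge 53/144 + 91/144 → 1
L = 5/48 + 3/16 + 53/144 + 91/144 + 1 = 55/24 ≈ 2.292 bits/symbol.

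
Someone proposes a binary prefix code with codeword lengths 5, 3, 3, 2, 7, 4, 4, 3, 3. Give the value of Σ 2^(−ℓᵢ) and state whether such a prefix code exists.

0.9140625; yes

With common denominator 2^7 = 128: Σ 2^(−ℓᵢ) = 4/128 + 16/128 + 16/128 + 32/128 + 1/128 + 8/128 + 8/128 + 16/128 + 16/128 = 117/128 = 0.9140625.
Kraft's inequality requires Σ ≤ 1; here Σ = 0.9140625 ≤ 1, so such a prefix code exists.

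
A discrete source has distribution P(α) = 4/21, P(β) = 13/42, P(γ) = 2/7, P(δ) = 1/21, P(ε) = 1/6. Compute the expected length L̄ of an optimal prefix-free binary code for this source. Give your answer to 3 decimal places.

2.214 bits/symbol

Repeatedly combine the two least-probable nodes; the expected code length is the sum of the merged weights.
merge 1/21 + 1/6 → 3/14
merge 4/21 + 3/14 → 17/42
merge 2/7 + 13/42 → 25/42
merge 17/42 + 25/42 → 1
L = 3/14 + 17/42 + 25/42 + 1 = 31/14 ≈ 2.214 bits/symbol.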